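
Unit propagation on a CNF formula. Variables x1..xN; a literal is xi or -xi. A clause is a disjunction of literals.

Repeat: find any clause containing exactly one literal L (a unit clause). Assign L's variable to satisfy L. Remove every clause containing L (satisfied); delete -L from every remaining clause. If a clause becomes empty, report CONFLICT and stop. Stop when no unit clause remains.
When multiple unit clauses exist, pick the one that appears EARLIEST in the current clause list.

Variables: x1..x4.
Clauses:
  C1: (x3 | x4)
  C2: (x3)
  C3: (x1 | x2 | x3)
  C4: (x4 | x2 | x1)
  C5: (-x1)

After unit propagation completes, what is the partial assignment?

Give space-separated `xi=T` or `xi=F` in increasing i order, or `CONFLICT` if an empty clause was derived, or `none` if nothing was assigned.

Answer: x1=F x3=T

Derivation:
unit clause [3] forces x3=T; simplify:
  satisfied 3 clause(s); 2 remain; assigned so far: [3]
unit clause [-1] forces x1=F; simplify:
  drop 1 from [4, 2, 1] -> [4, 2]
  satisfied 1 clause(s); 1 remain; assigned so far: [1, 3]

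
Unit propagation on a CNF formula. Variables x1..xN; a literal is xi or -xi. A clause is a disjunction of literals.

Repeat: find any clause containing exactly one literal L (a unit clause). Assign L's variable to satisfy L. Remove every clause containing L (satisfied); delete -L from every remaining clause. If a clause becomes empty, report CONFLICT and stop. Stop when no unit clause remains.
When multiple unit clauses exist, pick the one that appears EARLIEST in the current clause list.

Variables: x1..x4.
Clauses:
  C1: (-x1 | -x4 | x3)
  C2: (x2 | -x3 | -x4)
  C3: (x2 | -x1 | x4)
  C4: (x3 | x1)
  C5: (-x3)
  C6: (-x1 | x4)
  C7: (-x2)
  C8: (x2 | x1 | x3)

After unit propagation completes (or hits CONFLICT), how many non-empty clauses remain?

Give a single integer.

Answer: 2

Derivation:
unit clause [-3] forces x3=F; simplify:
  drop 3 from [-1, -4, 3] -> [-1, -4]
  drop 3 from [3, 1] -> [1]
  drop 3 from [2, 1, 3] -> [2, 1]
  satisfied 2 clause(s); 6 remain; assigned so far: [3]
unit clause [1] forces x1=T; simplify:
  drop -1 from [-1, -4] -> [-4]
  drop -1 from [2, -1, 4] -> [2, 4]
  drop -1 from [-1, 4] -> [4]
  satisfied 2 clause(s); 4 remain; assigned so far: [1, 3]
unit clause [-4] forces x4=F; simplify:
  drop 4 from [2, 4] -> [2]
  drop 4 from [4] -> [] (empty!)
  satisfied 1 clause(s); 3 remain; assigned so far: [1, 3, 4]
CONFLICT (empty clause)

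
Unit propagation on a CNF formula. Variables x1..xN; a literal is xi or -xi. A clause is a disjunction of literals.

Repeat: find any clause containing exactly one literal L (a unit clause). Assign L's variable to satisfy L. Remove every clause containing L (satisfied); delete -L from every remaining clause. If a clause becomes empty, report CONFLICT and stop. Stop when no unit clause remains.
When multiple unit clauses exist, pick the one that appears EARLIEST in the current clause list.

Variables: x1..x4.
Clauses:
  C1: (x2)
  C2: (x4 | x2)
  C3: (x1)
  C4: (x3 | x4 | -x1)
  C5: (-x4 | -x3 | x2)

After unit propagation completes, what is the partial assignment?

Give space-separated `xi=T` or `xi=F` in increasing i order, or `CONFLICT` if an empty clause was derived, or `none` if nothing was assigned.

unit clause [2] forces x2=T; simplify:
  satisfied 3 clause(s); 2 remain; assigned so far: [2]
unit clause [1] forces x1=T; simplify:
  drop -1 from [3, 4, -1] -> [3, 4]
  satisfied 1 clause(s); 1 remain; assigned so far: [1, 2]

Answer: x1=T x2=T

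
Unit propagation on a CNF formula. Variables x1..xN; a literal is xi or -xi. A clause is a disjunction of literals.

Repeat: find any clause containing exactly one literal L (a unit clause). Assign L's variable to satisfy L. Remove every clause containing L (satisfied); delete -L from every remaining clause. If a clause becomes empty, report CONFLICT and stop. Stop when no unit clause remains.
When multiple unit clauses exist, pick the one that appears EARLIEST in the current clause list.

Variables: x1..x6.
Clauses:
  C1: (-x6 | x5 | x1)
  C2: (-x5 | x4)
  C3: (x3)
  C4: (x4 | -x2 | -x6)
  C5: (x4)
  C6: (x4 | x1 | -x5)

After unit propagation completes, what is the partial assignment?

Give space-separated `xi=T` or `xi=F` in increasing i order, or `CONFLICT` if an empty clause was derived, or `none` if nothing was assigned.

unit clause [3] forces x3=T; simplify:
  satisfied 1 clause(s); 5 remain; assigned so far: [3]
unit clause [4] forces x4=T; simplify:
  satisfied 4 clause(s); 1 remain; assigned so far: [3, 4]

Answer: x3=T x4=T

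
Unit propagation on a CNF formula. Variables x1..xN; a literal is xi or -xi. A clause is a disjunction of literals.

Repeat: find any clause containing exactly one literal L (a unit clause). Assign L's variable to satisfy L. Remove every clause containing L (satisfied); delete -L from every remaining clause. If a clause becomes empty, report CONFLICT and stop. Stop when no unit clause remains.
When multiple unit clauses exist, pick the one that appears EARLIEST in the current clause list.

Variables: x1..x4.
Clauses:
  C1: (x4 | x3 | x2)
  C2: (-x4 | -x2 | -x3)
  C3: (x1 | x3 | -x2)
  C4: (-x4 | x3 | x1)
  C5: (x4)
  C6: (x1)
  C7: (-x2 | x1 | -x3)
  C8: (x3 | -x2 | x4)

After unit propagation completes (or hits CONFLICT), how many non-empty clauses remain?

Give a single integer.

unit clause [4] forces x4=T; simplify:
  drop -4 from [-4, -2, -3] -> [-2, -3]
  drop -4 from [-4, 3, 1] -> [3, 1]
  satisfied 3 clause(s); 5 remain; assigned so far: [4]
unit clause [1] forces x1=T; simplify:
  satisfied 4 clause(s); 1 remain; assigned so far: [1, 4]

Answer: 1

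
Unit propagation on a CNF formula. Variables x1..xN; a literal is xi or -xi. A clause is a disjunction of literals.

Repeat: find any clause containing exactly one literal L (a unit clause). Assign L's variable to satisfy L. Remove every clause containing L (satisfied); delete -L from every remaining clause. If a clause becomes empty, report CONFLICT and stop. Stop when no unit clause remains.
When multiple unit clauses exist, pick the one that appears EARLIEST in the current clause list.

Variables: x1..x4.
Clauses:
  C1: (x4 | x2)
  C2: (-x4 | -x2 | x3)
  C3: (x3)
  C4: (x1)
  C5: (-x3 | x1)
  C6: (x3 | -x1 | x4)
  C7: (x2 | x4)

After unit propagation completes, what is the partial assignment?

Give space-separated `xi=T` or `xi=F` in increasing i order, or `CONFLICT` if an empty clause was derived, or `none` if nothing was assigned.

Answer: x1=T x3=T

Derivation:
unit clause [3] forces x3=T; simplify:
  drop -3 from [-3, 1] -> [1]
  satisfied 3 clause(s); 4 remain; assigned so far: [3]
unit clause [1] forces x1=T; simplify:
  satisfied 2 clause(s); 2 remain; assigned so far: [1, 3]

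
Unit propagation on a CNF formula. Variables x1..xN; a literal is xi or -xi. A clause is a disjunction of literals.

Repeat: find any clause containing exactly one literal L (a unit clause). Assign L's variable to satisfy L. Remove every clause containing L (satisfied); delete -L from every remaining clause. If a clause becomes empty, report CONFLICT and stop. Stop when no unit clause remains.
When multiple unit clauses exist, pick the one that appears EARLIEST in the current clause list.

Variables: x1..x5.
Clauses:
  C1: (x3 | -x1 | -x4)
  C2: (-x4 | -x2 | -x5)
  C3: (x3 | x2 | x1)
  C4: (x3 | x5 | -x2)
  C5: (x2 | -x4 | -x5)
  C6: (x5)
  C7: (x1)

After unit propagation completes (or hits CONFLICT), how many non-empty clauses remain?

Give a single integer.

unit clause [5] forces x5=T; simplify:
  drop -5 from [-4, -2, -5] -> [-4, -2]
  drop -5 from [2, -4, -5] -> [2, -4]
  satisfied 2 clause(s); 5 remain; assigned so far: [5]
unit clause [1] forces x1=T; simplify:
  drop -1 from [3, -1, -4] -> [3, -4]
  satisfied 2 clause(s); 3 remain; assigned so far: [1, 5]

Answer: 3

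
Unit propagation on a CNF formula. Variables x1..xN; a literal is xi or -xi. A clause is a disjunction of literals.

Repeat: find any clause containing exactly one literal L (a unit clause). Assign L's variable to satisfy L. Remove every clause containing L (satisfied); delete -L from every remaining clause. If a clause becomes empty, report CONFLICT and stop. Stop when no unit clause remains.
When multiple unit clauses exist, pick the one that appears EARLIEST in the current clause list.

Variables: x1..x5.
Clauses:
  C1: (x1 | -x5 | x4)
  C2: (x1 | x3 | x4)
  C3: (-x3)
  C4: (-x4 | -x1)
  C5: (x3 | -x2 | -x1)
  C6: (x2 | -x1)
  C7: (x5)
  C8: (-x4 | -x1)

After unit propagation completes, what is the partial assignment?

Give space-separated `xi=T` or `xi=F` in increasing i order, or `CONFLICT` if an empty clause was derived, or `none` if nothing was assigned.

unit clause [-3] forces x3=F; simplify:
  drop 3 from [1, 3, 4] -> [1, 4]
  drop 3 from [3, -2, -1] -> [-2, -1]
  satisfied 1 clause(s); 7 remain; assigned so far: [3]
unit clause [5] forces x5=T; simplify:
  drop -5 from [1, -5, 4] -> [1, 4]
  satisfied 1 clause(s); 6 remain; assigned so far: [3, 5]

Answer: x3=F x5=T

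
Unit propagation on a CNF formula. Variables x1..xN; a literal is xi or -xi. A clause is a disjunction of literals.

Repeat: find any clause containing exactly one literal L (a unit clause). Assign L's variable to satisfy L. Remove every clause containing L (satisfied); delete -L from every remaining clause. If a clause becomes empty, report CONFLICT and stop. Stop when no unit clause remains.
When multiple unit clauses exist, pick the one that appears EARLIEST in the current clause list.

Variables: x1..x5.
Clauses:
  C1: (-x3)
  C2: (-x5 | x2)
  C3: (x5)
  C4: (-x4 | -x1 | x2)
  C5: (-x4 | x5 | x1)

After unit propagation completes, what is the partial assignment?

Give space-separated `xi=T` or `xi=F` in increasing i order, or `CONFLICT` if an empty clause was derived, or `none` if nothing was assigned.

Answer: x2=T x3=F x5=T

Derivation:
unit clause [-3] forces x3=F; simplify:
  satisfied 1 clause(s); 4 remain; assigned so far: [3]
unit clause [5] forces x5=T; simplify:
  drop -5 from [-5, 2] -> [2]
  satisfied 2 clause(s); 2 remain; assigned so far: [3, 5]
unit clause [2] forces x2=T; simplify:
  satisfied 2 clause(s); 0 remain; assigned so far: [2, 3, 5]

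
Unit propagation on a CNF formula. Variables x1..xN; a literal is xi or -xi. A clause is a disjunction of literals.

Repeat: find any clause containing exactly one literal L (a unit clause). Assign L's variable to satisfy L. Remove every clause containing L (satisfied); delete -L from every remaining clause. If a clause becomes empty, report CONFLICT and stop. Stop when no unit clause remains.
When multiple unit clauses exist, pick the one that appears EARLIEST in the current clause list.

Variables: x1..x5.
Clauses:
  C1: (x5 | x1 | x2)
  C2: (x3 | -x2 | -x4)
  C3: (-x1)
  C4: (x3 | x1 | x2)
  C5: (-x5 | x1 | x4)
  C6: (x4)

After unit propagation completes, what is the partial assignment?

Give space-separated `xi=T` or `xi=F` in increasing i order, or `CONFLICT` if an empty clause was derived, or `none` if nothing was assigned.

Answer: x1=F x4=T

Derivation:
unit clause [-1] forces x1=F; simplify:
  drop 1 from [5, 1, 2] -> [5, 2]
  drop 1 from [3, 1, 2] -> [3, 2]
  drop 1 from [-5, 1, 4] -> [-5, 4]
  satisfied 1 clause(s); 5 remain; assigned so far: [1]
unit clause [4] forces x4=T; simplify:
  drop -4 from [3, -2, -4] -> [3, -2]
  satisfied 2 clause(s); 3 remain; assigned so far: [1, 4]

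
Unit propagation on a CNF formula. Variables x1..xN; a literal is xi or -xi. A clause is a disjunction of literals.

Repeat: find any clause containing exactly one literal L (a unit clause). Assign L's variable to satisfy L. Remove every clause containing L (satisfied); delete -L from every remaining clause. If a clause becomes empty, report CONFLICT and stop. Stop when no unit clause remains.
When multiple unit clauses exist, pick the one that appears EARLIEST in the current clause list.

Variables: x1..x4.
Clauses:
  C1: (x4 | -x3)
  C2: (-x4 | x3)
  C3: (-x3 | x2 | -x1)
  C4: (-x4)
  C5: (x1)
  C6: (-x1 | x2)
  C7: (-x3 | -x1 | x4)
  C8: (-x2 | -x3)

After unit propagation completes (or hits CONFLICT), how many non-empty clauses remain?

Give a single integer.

unit clause [-4] forces x4=F; simplify:
  drop 4 from [4, -3] -> [-3]
  drop 4 from [-3, -1, 4] -> [-3, -1]
  satisfied 2 clause(s); 6 remain; assigned so far: [4]
unit clause [-3] forces x3=F; simplify:
  satisfied 4 clause(s); 2 remain; assigned so far: [3, 4]
unit clause [1] forces x1=T; simplify:
  drop -1 from [-1, 2] -> [2]
  satisfied 1 clause(s); 1 remain; assigned so far: [1, 3, 4]
unit clause [2] forces x2=T; simplify:
  satisfied 1 clause(s); 0 remain; assigned so far: [1, 2, 3, 4]

Answer: 0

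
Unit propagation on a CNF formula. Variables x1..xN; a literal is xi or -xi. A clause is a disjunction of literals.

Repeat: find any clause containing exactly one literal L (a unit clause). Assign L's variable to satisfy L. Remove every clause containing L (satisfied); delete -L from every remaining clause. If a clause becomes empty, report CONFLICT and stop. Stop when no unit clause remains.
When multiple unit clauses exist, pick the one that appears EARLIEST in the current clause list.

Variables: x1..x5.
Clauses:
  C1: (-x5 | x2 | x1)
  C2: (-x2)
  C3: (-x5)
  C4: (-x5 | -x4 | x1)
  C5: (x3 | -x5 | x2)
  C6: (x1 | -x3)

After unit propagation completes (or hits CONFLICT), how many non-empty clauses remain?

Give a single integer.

Answer: 1

Derivation:
unit clause [-2] forces x2=F; simplify:
  drop 2 from [-5, 2, 1] -> [-5, 1]
  drop 2 from [3, -5, 2] -> [3, -5]
  satisfied 1 clause(s); 5 remain; assigned so far: [2]
unit clause [-5] forces x5=F; simplify:
  satisfied 4 clause(s); 1 remain; assigned so far: [2, 5]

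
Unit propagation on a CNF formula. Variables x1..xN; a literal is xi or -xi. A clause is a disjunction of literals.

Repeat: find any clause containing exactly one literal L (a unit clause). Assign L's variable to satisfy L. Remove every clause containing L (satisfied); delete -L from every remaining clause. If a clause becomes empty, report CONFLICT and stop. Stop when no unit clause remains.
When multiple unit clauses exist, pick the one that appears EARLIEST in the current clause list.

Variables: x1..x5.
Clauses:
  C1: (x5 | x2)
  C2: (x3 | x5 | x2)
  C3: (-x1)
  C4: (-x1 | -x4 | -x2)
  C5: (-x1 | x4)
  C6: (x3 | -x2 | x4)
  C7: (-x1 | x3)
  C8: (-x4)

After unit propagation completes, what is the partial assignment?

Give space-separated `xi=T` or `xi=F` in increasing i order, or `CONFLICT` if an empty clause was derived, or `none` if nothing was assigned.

unit clause [-1] forces x1=F; simplify:
  satisfied 4 clause(s); 4 remain; assigned so far: [1]
unit clause [-4] forces x4=F; simplify:
  drop 4 from [3, -2, 4] -> [3, -2]
  satisfied 1 clause(s); 3 remain; assigned so far: [1, 4]

Answer: x1=F x4=F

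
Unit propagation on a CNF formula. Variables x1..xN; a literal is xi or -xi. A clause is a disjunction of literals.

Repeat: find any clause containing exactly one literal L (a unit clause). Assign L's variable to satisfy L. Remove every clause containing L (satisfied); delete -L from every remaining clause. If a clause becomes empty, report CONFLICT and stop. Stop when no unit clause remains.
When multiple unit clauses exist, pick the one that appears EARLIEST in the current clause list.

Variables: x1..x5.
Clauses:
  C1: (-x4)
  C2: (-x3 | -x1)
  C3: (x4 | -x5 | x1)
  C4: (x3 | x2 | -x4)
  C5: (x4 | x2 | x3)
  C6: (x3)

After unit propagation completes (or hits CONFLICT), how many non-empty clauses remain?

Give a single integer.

unit clause [-4] forces x4=F; simplify:
  drop 4 from [4, -5, 1] -> [-5, 1]
  drop 4 from [4, 2, 3] -> [2, 3]
  satisfied 2 clause(s); 4 remain; assigned so far: [4]
unit clause [3] forces x3=T; simplify:
  drop -3 from [-3, -1] -> [-1]
  satisfied 2 clause(s); 2 remain; assigned so far: [3, 4]
unit clause [-1] forces x1=F; simplify:
  drop 1 from [-5, 1] -> [-5]
  satisfied 1 clause(s); 1 remain; assigned so far: [1, 3, 4]
unit clause [-5] forces x5=F; simplify:
  satisfied 1 clause(s); 0 remain; assigned so far: [1, 3, 4, 5]

Answer: 0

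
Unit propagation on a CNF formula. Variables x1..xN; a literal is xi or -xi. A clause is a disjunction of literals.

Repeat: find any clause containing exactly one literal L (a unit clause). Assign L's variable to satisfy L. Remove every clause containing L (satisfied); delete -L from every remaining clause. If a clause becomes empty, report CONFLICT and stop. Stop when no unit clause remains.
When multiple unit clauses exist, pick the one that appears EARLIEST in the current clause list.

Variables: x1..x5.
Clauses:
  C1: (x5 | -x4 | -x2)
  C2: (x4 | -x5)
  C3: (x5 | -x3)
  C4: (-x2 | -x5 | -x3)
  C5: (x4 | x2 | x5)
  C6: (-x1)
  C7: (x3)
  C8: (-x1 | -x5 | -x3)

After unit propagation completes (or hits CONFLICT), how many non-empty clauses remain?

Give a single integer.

unit clause [-1] forces x1=F; simplify:
  satisfied 2 clause(s); 6 remain; assigned so far: [1]
unit clause [3] forces x3=T; simplify:
  drop -3 from [5, -3] -> [5]
  drop -3 from [-2, -5, -3] -> [-2, -5]
  satisfied 1 clause(s); 5 remain; assigned so far: [1, 3]
unit clause [5] forces x5=T; simplify:
  drop -5 from [4, -5] -> [4]
  drop -5 from [-2, -5] -> [-2]
  satisfied 3 clause(s); 2 remain; assigned so far: [1, 3, 5]
unit clause [4] forces x4=T; simplify:
  satisfied 1 clause(s); 1 remain; assigned so far: [1, 3, 4, 5]
unit clause [-2] forces x2=F; simplify:
  satisfied 1 clause(s); 0 remain; assigned so far: [1, 2, 3, 4, 5]

Answer: 0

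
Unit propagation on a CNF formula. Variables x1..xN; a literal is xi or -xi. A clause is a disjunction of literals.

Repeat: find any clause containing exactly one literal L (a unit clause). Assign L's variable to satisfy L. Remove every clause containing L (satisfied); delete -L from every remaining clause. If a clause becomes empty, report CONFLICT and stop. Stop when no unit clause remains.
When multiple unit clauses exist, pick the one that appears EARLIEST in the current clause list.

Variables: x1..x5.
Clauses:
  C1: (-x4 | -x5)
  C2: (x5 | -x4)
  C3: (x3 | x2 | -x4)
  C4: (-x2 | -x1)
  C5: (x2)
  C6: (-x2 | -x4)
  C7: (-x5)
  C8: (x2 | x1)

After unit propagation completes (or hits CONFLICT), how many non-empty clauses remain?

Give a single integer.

unit clause [2] forces x2=T; simplify:
  drop -2 from [-2, -1] -> [-1]
  drop -2 from [-2, -4] -> [-4]
  satisfied 3 clause(s); 5 remain; assigned so far: [2]
unit clause [-1] forces x1=F; simplify:
  satisfied 1 clause(s); 4 remain; assigned so far: [1, 2]
unit clause [-4] forces x4=F; simplify:
  satisfied 3 clause(s); 1 remain; assigned so far: [1, 2, 4]
unit clause [-5] forces x5=F; simplify:
  satisfied 1 clause(s); 0 remain; assigned so far: [1, 2, 4, 5]

Answer: 0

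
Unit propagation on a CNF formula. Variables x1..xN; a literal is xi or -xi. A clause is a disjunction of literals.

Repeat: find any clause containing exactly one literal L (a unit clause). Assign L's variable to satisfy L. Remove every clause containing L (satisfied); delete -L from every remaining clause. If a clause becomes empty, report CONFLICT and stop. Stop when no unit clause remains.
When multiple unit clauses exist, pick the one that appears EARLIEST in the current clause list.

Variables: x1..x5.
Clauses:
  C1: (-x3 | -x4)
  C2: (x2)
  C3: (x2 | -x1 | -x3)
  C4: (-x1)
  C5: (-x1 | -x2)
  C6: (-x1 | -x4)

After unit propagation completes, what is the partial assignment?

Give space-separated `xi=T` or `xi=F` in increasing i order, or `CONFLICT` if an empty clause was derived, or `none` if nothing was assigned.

unit clause [2] forces x2=T; simplify:
  drop -2 from [-1, -2] -> [-1]
  satisfied 2 clause(s); 4 remain; assigned so far: [2]
unit clause [-1] forces x1=F; simplify:
  satisfied 3 clause(s); 1 remain; assigned so far: [1, 2]

Answer: x1=F x2=T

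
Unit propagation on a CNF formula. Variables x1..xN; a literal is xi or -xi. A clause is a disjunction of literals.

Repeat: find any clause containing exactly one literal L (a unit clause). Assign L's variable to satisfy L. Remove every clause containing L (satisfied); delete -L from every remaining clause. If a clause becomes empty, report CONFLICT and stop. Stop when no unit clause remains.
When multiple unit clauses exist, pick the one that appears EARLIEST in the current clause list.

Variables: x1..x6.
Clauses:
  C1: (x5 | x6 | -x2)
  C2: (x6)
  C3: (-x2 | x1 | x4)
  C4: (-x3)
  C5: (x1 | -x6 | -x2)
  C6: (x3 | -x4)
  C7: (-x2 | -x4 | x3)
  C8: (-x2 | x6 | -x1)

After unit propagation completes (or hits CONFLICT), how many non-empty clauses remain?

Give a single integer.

Answer: 2

Derivation:
unit clause [6] forces x6=T; simplify:
  drop -6 from [1, -6, -2] -> [1, -2]
  satisfied 3 clause(s); 5 remain; assigned so far: [6]
unit clause [-3] forces x3=F; simplify:
  drop 3 from [3, -4] -> [-4]
  drop 3 from [-2, -4, 3] -> [-2, -4]
  satisfied 1 clause(s); 4 remain; assigned so far: [3, 6]
unit clause [-4] forces x4=F; simplify:
  drop 4 from [-2, 1, 4] -> [-2, 1]
  satisfied 2 clause(s); 2 remain; assigned so far: [3, 4, 6]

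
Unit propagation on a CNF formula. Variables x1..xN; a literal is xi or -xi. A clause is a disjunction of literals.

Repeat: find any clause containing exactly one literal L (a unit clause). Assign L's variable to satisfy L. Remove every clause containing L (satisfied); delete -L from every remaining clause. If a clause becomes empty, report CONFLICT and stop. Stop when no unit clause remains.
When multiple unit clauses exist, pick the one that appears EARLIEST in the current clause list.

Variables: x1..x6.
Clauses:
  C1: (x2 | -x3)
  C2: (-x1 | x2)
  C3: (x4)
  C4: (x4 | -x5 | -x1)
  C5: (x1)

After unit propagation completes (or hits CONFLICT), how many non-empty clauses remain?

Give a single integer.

Answer: 0

Derivation:
unit clause [4] forces x4=T; simplify:
  satisfied 2 clause(s); 3 remain; assigned so far: [4]
unit clause [1] forces x1=T; simplify:
  drop -1 from [-1, 2] -> [2]
  satisfied 1 clause(s); 2 remain; assigned so far: [1, 4]
unit clause [2] forces x2=T; simplify:
  satisfied 2 clause(s); 0 remain; assigned so far: [1, 2, 4]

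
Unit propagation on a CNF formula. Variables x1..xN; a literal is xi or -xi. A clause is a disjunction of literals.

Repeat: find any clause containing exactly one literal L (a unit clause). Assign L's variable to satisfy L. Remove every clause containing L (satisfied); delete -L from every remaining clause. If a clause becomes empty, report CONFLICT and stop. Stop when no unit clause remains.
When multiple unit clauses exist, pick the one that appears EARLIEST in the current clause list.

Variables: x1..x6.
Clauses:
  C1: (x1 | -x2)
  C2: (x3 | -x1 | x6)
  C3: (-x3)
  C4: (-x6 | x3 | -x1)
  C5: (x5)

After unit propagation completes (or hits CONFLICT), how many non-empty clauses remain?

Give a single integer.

Answer: 3

Derivation:
unit clause [-3] forces x3=F; simplify:
  drop 3 from [3, -1, 6] -> [-1, 6]
  drop 3 from [-6, 3, -1] -> [-6, -1]
  satisfied 1 clause(s); 4 remain; assigned so far: [3]
unit clause [5] forces x5=T; simplify:
  satisfied 1 clause(s); 3 remain; assigned so far: [3, 5]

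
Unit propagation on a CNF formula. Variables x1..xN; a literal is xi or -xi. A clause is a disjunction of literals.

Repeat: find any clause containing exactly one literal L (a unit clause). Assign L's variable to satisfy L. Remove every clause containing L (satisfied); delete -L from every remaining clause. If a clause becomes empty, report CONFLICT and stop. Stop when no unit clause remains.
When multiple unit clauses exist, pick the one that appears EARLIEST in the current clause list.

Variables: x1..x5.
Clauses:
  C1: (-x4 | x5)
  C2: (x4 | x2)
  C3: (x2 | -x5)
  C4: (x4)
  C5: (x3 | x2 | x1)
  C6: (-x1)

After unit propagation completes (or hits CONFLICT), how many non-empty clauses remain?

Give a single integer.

Answer: 0

Derivation:
unit clause [4] forces x4=T; simplify:
  drop -4 from [-4, 5] -> [5]
  satisfied 2 clause(s); 4 remain; assigned so far: [4]
unit clause [5] forces x5=T; simplify:
  drop -5 from [2, -5] -> [2]
  satisfied 1 clause(s); 3 remain; assigned so far: [4, 5]
unit clause [2] forces x2=T; simplify:
  satisfied 2 clause(s); 1 remain; assigned so far: [2, 4, 5]
unit clause [-1] forces x1=F; simplify:
  satisfied 1 clause(s); 0 remain; assigned so far: [1, 2, 4, 5]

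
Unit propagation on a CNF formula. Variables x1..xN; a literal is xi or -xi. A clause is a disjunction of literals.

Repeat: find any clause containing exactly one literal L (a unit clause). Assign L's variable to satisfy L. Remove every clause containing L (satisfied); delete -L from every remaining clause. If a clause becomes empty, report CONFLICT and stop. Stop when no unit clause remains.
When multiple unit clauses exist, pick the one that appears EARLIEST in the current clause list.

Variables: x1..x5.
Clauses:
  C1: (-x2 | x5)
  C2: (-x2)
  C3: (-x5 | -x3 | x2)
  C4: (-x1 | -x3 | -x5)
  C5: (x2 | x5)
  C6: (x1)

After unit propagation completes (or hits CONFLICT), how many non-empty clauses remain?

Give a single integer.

unit clause [-2] forces x2=F; simplify:
  drop 2 from [-5, -3, 2] -> [-5, -3]
  drop 2 from [2, 5] -> [5]
  satisfied 2 clause(s); 4 remain; assigned so far: [2]
unit clause [5] forces x5=T; simplify:
  drop -5 from [-5, -3] -> [-3]
  drop -5 from [-1, -3, -5] -> [-1, -3]
  satisfied 1 clause(s); 3 remain; assigned so far: [2, 5]
unit clause [-3] forces x3=F; simplify:
  satisfied 2 clause(s); 1 remain; assigned so far: [2, 3, 5]
unit clause [1] forces x1=T; simplify:
  satisfied 1 clause(s); 0 remain; assigned so far: [1, 2, 3, 5]

Answer: 0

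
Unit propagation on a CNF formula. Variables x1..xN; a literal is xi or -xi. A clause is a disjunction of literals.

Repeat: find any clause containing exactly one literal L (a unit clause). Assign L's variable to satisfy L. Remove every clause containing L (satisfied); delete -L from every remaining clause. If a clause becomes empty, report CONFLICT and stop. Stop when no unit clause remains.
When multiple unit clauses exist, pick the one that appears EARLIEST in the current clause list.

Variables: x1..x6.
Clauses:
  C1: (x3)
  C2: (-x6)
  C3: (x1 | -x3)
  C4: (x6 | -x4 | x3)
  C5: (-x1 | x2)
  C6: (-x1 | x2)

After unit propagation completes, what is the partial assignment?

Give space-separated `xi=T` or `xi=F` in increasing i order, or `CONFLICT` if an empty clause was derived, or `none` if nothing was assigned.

Answer: x1=T x2=T x3=T x6=F

Derivation:
unit clause [3] forces x3=T; simplify:
  drop -3 from [1, -3] -> [1]
  satisfied 2 clause(s); 4 remain; assigned so far: [3]
unit clause [-6] forces x6=F; simplify:
  satisfied 1 clause(s); 3 remain; assigned so far: [3, 6]
unit clause [1] forces x1=T; simplify:
  drop -1 from [-1, 2] -> [2]
  drop -1 from [-1, 2] -> [2]
  satisfied 1 clause(s); 2 remain; assigned so far: [1, 3, 6]
unit clause [2] forces x2=T; simplify:
  satisfied 2 clause(s); 0 remain; assigned so far: [1, 2, 3, 6]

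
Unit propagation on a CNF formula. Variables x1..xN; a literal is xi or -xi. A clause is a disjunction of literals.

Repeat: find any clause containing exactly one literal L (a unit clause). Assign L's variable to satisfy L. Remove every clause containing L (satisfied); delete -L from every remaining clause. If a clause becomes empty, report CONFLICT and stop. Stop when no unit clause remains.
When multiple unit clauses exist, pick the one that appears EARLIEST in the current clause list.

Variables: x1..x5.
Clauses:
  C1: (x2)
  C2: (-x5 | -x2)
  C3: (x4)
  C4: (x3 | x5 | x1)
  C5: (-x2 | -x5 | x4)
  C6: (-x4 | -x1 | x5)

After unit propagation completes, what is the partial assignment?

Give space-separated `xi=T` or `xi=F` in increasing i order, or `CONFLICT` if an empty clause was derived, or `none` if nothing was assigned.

Answer: x1=F x2=T x3=T x4=T x5=F

Derivation:
unit clause [2] forces x2=T; simplify:
  drop -2 from [-5, -2] -> [-5]
  drop -2 from [-2, -5, 4] -> [-5, 4]
  satisfied 1 clause(s); 5 remain; assigned so far: [2]
unit clause [-5] forces x5=F; simplify:
  drop 5 from [3, 5, 1] -> [3, 1]
  drop 5 from [-4, -1, 5] -> [-4, -1]
  satisfied 2 clause(s); 3 remain; assigned so far: [2, 5]
unit clause [4] forces x4=T; simplify:
  drop -4 from [-4, -1] -> [-1]
  satisfied 1 clause(s); 2 remain; assigned so far: [2, 4, 5]
unit clause [-1] forces x1=F; simplify:
  drop 1 from [3, 1] -> [3]
  satisfied 1 clause(s); 1 remain; assigned so far: [1, 2, 4, 5]
unit clause [3] forces x3=T; simplify:
  satisfied 1 clause(s); 0 remain; assigned so far: [1, 2, 3, 4, 5]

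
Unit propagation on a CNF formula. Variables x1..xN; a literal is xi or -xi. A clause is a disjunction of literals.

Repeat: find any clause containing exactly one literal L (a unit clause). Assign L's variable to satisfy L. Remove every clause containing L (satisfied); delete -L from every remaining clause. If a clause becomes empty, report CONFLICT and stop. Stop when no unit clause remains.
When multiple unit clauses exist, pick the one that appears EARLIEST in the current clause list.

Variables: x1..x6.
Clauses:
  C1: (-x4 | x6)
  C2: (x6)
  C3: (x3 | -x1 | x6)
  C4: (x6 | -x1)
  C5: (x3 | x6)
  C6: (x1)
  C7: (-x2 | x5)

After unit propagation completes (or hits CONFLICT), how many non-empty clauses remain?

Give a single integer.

Answer: 1

Derivation:
unit clause [6] forces x6=T; simplify:
  satisfied 5 clause(s); 2 remain; assigned so far: [6]
unit clause [1] forces x1=T; simplify:
  satisfied 1 clause(s); 1 remain; assigned so far: [1, 6]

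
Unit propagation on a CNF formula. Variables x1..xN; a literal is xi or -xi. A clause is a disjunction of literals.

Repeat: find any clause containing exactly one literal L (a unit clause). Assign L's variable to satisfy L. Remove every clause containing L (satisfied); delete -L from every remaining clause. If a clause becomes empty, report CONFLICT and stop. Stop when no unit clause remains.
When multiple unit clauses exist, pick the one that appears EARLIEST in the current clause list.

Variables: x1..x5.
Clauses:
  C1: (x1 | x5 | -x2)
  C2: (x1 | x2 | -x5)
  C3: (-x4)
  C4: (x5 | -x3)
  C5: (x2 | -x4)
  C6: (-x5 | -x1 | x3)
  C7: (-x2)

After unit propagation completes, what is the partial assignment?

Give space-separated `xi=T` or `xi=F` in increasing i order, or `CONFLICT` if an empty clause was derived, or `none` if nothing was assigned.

Answer: x2=F x4=F

Derivation:
unit clause [-4] forces x4=F; simplify:
  satisfied 2 clause(s); 5 remain; assigned so far: [4]
unit clause [-2] forces x2=F; simplify:
  drop 2 from [1, 2, -5] -> [1, -5]
  satisfied 2 clause(s); 3 remain; assigned so far: [2, 4]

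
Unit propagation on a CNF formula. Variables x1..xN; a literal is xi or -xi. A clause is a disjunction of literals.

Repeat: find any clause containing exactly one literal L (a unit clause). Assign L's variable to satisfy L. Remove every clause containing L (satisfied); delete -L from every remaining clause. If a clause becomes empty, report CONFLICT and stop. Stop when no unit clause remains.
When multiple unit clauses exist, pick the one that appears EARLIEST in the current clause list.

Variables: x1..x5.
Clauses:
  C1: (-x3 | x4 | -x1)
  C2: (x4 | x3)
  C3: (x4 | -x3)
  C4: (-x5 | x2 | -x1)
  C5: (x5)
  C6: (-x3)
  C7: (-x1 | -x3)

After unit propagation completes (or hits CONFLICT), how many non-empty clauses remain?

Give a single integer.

Answer: 1

Derivation:
unit clause [5] forces x5=T; simplify:
  drop -5 from [-5, 2, -1] -> [2, -1]
  satisfied 1 clause(s); 6 remain; assigned so far: [5]
unit clause [-3] forces x3=F; simplify:
  drop 3 from [4, 3] -> [4]
  satisfied 4 clause(s); 2 remain; assigned so far: [3, 5]
unit clause [4] forces x4=T; simplify:
  satisfied 1 clause(s); 1 remain; assigned so far: [3, 4, 5]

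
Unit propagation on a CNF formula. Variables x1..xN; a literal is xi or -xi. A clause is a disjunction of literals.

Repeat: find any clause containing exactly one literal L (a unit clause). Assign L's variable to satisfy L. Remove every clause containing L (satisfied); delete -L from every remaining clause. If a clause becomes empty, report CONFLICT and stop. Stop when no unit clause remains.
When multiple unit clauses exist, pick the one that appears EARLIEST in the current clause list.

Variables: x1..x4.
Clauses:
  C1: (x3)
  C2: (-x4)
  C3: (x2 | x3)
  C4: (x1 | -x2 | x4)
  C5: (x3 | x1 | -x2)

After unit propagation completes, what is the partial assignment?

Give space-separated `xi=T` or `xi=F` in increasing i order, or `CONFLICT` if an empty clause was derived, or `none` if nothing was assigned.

unit clause [3] forces x3=T; simplify:
  satisfied 3 clause(s); 2 remain; assigned so far: [3]
unit clause [-4] forces x4=F; simplify:
  drop 4 from [1, -2, 4] -> [1, -2]
  satisfied 1 clause(s); 1 remain; assigned so far: [3, 4]

Answer: x3=T x4=F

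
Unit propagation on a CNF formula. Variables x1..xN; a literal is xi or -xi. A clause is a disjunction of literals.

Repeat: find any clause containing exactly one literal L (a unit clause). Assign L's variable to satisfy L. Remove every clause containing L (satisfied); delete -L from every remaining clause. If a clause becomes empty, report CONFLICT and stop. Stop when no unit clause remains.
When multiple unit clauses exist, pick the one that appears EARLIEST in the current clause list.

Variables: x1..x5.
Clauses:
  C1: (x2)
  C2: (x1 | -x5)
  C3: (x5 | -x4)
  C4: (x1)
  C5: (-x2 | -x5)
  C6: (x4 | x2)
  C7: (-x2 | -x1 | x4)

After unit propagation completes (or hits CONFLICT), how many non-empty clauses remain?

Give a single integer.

unit clause [2] forces x2=T; simplify:
  drop -2 from [-2, -5] -> [-5]
  drop -2 from [-2, -1, 4] -> [-1, 4]
  satisfied 2 clause(s); 5 remain; assigned so far: [2]
unit clause [1] forces x1=T; simplify:
  drop -1 from [-1, 4] -> [4]
  satisfied 2 clause(s); 3 remain; assigned so far: [1, 2]
unit clause [-5] forces x5=F; simplify:
  drop 5 from [5, -4] -> [-4]
  satisfied 1 clause(s); 2 remain; assigned so far: [1, 2, 5]
unit clause [-4] forces x4=F; simplify:
  drop 4 from [4] -> [] (empty!)
  satisfied 1 clause(s); 1 remain; assigned so far: [1, 2, 4, 5]
CONFLICT (empty clause)

Answer: 0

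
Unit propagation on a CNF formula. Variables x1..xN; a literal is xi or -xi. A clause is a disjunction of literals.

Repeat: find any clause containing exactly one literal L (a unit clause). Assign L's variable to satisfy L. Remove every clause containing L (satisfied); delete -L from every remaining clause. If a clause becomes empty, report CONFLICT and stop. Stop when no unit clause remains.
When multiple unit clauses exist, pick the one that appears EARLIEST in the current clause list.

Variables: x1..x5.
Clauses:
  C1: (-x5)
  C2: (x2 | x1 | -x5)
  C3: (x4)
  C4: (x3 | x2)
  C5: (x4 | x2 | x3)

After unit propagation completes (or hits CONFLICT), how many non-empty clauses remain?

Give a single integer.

Answer: 1

Derivation:
unit clause [-5] forces x5=F; simplify:
  satisfied 2 clause(s); 3 remain; assigned so far: [5]
unit clause [4] forces x4=T; simplify:
  satisfied 2 clause(s); 1 remain; assigned so far: [4, 5]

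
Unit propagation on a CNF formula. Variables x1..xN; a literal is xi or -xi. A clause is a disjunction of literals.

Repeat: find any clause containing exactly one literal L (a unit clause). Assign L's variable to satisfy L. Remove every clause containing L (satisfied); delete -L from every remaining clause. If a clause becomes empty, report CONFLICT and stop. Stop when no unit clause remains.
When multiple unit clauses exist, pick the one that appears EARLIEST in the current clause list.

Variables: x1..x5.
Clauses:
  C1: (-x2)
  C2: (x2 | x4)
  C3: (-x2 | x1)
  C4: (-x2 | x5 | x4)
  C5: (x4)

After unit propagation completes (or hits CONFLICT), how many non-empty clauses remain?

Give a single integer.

Answer: 0

Derivation:
unit clause [-2] forces x2=F; simplify:
  drop 2 from [2, 4] -> [4]
  satisfied 3 clause(s); 2 remain; assigned so far: [2]
unit clause [4] forces x4=T; simplify:
  satisfied 2 clause(s); 0 remain; assigned so far: [2, 4]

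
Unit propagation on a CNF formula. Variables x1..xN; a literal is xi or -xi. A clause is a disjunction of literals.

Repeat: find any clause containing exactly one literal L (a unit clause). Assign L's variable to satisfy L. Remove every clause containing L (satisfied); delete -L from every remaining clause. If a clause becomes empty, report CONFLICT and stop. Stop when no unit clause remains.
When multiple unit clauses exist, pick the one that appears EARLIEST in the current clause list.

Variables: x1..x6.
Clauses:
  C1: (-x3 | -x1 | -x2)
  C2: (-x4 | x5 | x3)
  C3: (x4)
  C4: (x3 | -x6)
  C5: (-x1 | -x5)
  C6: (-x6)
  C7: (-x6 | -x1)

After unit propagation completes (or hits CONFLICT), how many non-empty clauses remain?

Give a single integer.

Answer: 3

Derivation:
unit clause [4] forces x4=T; simplify:
  drop -4 from [-4, 5, 3] -> [5, 3]
  satisfied 1 clause(s); 6 remain; assigned so far: [4]
unit clause [-6] forces x6=F; simplify:
  satisfied 3 clause(s); 3 remain; assigned so far: [4, 6]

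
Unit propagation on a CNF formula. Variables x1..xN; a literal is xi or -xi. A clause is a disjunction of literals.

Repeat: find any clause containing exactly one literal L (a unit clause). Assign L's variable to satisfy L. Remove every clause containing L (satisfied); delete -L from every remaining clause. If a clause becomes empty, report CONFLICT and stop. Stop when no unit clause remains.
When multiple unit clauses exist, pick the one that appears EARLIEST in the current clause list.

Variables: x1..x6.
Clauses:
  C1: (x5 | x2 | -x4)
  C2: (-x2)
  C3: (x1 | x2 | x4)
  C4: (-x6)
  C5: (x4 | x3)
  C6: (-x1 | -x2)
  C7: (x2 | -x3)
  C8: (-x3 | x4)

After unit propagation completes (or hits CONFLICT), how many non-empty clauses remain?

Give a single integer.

unit clause [-2] forces x2=F; simplify:
  drop 2 from [5, 2, -4] -> [5, -4]
  drop 2 from [1, 2, 4] -> [1, 4]
  drop 2 from [2, -3] -> [-3]
  satisfied 2 clause(s); 6 remain; assigned so far: [2]
unit clause [-6] forces x6=F; simplify:
  satisfied 1 clause(s); 5 remain; assigned so far: [2, 6]
unit clause [-3] forces x3=F; simplify:
  drop 3 from [4, 3] -> [4]
  satisfied 2 clause(s); 3 remain; assigned so far: [2, 3, 6]
unit clause [4] forces x4=T; simplify:
  drop -4 from [5, -4] -> [5]
  satisfied 2 clause(s); 1 remain; assigned so far: [2, 3, 4, 6]
unit clause [5] forces x5=T; simplify:
  satisfied 1 clause(s); 0 remain; assigned so far: [2, 3, 4, 5, 6]

Answer: 0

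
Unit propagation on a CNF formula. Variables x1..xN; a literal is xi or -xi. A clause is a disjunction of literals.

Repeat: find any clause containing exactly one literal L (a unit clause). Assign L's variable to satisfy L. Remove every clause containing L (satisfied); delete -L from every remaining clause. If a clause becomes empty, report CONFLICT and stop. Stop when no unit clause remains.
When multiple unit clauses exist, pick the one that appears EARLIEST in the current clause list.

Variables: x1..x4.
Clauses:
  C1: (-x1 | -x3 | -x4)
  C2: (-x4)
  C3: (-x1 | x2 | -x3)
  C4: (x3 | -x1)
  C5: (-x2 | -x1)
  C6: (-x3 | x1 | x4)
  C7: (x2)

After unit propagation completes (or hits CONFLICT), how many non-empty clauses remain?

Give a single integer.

Answer: 0

Derivation:
unit clause [-4] forces x4=F; simplify:
  drop 4 from [-3, 1, 4] -> [-3, 1]
  satisfied 2 clause(s); 5 remain; assigned so far: [4]
unit clause [2] forces x2=T; simplify:
  drop -2 from [-2, -1] -> [-1]
  satisfied 2 clause(s); 3 remain; assigned so far: [2, 4]
unit clause [-1] forces x1=F; simplify:
  drop 1 from [-3, 1] -> [-3]
  satisfied 2 clause(s); 1 remain; assigned so far: [1, 2, 4]
unit clause [-3] forces x3=F; simplify:
  satisfied 1 clause(s); 0 remain; assigned so far: [1, 2, 3, 4]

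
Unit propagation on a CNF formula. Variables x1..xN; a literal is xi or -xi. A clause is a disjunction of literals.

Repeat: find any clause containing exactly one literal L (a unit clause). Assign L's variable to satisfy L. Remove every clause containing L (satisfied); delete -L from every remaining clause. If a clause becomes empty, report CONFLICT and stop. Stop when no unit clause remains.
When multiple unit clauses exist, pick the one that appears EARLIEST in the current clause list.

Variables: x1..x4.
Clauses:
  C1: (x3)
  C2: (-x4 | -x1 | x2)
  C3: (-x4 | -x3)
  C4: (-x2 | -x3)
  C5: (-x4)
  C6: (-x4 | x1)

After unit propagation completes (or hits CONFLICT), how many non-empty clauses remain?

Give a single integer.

Answer: 0

Derivation:
unit clause [3] forces x3=T; simplify:
  drop -3 from [-4, -3] -> [-4]
  drop -3 from [-2, -3] -> [-2]
  satisfied 1 clause(s); 5 remain; assigned so far: [3]
unit clause [-4] forces x4=F; simplify:
  satisfied 4 clause(s); 1 remain; assigned so far: [3, 4]
unit clause [-2] forces x2=F; simplify:
  satisfied 1 clause(s); 0 remain; assigned so far: [2, 3, 4]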